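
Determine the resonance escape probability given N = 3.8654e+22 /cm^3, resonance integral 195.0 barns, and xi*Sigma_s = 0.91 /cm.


p = exp(-N * I * 1e-24 / (xi*Sigma_s))
p = exp(-3.8654e+22 * 195.0 * 1e-24 / 0.91)
p = 2.5278e-04

2.5278e-04


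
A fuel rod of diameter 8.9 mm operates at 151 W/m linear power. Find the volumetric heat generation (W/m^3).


r = D / 2 / 1000 = 8.9 / 2 / 1000 = 0.00445 m
q''' = q' / (pi * r^2)
q''' = 151 / (pi * 0.00445^2)
q''' = 2.4272e+06 W/m^3

2.4272e+06


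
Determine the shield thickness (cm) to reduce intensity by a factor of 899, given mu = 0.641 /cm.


x = ln(factor) / mu
x = ln(899) / 0.641
x = 10.610 cm

10.610


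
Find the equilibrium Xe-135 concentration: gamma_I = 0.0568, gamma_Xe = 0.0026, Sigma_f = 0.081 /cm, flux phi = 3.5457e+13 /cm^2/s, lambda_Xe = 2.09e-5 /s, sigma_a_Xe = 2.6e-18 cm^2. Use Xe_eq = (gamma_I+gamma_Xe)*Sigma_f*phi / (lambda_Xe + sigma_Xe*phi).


Xe_eq = (gamma_I + gamma_Xe) * Sigma_f * phi / (lambda_Xe + sigma_Xe * phi)
Numerator = (0.0568 + 0.0026) * 0.081 * 3.5457e+13 = 1.705978e+11
Denominator = 2.09e-5 + 2.6e-18 * 3.5457e+13 = 1.130882e-04
Xe_eq = 1.705978e+11 / 1.130882e-04 = 1.5085e+15 /cm^3

1.5085e+15


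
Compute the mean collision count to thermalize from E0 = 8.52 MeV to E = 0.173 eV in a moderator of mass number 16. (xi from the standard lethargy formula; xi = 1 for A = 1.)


xi = 1 + (A-1)^2/(2A)*ln((A-1)/(A+1)) = 0.1199467 (for A = 16)
n = ln(E0/E) / xi
n = ln(8.52e6 / 0.173) / 0.1199467
n = ln(4.924855e+07) / 0.1199467 = 147.67

147.67


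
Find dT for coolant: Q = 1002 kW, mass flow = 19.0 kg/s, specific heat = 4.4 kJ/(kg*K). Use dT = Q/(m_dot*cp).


dT = Q / (m_dot * cp)
dT = 1002 / (19.0 * 4.4)
dT = 11.986 C

11.986


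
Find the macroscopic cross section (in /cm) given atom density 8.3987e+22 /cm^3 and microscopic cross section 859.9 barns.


Sigma = N * sigma_barns * 1e-24
Sigma = 8.3987e+22 * 859.9 * 1e-24
Sigma = 72.220 /cm

72.220


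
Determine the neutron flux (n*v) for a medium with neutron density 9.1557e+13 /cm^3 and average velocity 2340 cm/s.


phi = n * v
phi = 9.1557e+13 * 2340
phi = 2.1424e+17 /cm^2/s

2.1424e+17


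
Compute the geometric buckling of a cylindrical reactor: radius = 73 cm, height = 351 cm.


B^2 = (2.405/R)^2 + (pi/H)^2
B^2 = (2.405/73)^2 + (pi/351)^2
B^2 = 0.0011655 /cm^2

0.0011655


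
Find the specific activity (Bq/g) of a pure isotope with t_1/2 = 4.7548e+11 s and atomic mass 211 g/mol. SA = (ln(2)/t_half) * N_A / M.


lambda = ln(2) / t_half = ln(2) / 4.7548e+11 = 1.457784e-12 /s
SA = lambda * N_A / M
SA = 1.457784e-12 * 6.022e23 / 211
SA = 4.1606e+09 Bq/g

4.1606e+09


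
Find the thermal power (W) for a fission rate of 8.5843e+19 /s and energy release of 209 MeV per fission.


P = fission_rate * E_MeV * 1.602e-13
P = 8.5843e+19 * 209 * 1.602e-13
P = 2.8742e+09 W

2.8742e+09


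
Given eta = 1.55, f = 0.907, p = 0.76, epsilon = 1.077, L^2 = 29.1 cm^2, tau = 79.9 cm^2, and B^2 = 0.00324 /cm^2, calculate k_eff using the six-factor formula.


k_inf = eta*f*p*eps = 1.55*0.907*0.76*1.077 = 1.150716
P_TNL = 1/(1 + L^2*B^2) = 1/(1 + 29.1*0.00324) = 0.9138396
P_FNL = exp(-B^2*tau) = exp(-0.00324*79.9) = 0.7719187
k_eff = k_inf * P_TNL * P_FNL = 1.150716 * 0.9138396 * 0.7719187
k_eff = 0.81173

0.81173


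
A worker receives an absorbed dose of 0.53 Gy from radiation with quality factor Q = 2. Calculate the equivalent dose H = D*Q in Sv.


H = D * Q
H = 0.53 * 2
H = 1.0600 Sv

1.0600


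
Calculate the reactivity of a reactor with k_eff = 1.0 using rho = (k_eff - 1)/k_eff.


rho = (k_eff - 1) / k_eff
rho = (1.0 - 1) / 1.0
rho = 0

0


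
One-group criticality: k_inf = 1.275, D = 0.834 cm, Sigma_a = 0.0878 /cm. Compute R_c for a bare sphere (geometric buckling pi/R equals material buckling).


L^2 = D / Sigma_a = 0.834 / 0.0878 = 9.498861 cm^2
B_m^2 = (k_inf - 1) / L^2 = (1.275 - 1) / 9.498861 = 0.02895084 /cm^2
For a bare sphere: B_g = pi/R, so R_c = pi / sqrt(B_m^2)
R_c = pi / sqrt(0.02895084) = 18.464 cm

18.464


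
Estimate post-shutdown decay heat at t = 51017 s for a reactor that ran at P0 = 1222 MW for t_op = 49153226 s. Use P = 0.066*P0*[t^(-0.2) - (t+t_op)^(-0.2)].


P/P0 = 0.066 * [t^(-0.2) - (t + t_op)^(-0.2)]
P/P0 = 0.066 * [51017^(-0.2) - (51017 + 49153226)^(-0.2)]
P/P0 = 0.066 * [0.1144082 - 0.02894673] = 0.005640457
P = 1222 * 0.005640457 = 6.8926 MW

6.8926


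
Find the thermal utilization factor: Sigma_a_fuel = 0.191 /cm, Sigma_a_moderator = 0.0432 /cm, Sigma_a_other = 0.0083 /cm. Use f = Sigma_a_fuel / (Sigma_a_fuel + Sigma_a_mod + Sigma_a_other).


f = Sigma_a_fuel / (Sigma_a_fuel + Sigma_a_mod + Sigma_a_other)
f = 0.191 / (0.191 + 0.0432 + 0.0083)
f = 0.78763

0.78763


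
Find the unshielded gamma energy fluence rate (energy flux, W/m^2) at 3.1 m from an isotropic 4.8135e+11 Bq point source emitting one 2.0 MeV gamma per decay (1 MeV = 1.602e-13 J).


psi = A * E * 1.602e-13 / (4*pi*r^2)
psi = 4.8135e+11 * 2.0 * 1.602e-13 / (4*pi*3.1^2)
psi = 0.0012771 W/m^2

0.0012771


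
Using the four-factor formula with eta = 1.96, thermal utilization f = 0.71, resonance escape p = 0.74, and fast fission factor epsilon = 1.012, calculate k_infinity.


k_inf = eta * f * p * epsilon
k_inf = 1.96 * 0.71 * 0.74 * 1.012
k_inf = 1.0421

1.0421


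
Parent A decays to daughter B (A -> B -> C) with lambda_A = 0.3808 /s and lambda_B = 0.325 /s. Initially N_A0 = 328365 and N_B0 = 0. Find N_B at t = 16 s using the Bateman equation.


N_B(t) = lambda_A * N_A0 / (lambda_B - lambda_A) * [exp(-lambda_A*t) - exp(-lambda_B*t)]
exp(-0.3808*16) = 0.002259075; exp(-0.325*16) = 0.005516564
N_B = 0.3808 * 328365 / (0.325 - 0.3808) * (0.002259075 - 0.005516564)
N_B = 7299.7

7299.7


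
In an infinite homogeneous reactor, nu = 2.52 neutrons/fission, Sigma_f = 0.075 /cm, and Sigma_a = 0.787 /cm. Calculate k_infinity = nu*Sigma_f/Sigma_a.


k_inf = nu * Sigma_f / Sigma_a
k_inf = 2.52 * 0.075 / 0.787
k_inf = 0.24015

0.24015


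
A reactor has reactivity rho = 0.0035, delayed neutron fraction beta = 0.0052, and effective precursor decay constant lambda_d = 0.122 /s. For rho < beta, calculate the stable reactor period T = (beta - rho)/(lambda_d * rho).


T = (beta - rho) / (lambda_d * rho)
T = (0.0052 - 0.0035) / (0.122 * 0.0035)
T = 3.9813 s

3.9813


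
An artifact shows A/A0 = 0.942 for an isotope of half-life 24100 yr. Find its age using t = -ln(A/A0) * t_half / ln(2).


lambda = ln(2) / t_half = ln(2) / 24100 = 2.876129e-05 /yr
t = -ln(A/A0) / lambda
t = -ln(0.942) / 2.876129e-05
t = 2077.4 yr

2077.4


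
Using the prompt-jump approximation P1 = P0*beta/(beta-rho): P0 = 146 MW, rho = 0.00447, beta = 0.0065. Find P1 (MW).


P1/P0 = beta / (beta - rho)
P1/P0 = 0.0065 / (0.0065 - 0.00447) = 3.201970
P1 = 146 * 3.201970 = 467.49 MW

467.49


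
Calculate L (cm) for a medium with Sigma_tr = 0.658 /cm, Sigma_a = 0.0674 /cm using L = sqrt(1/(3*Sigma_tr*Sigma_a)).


D = 1 / (3 * Sigma_tr) = 1 / (3 * 0.658) = 0.5065856 cm
L = sqrt(D / Sigma_a)
L = sqrt(0.5065856 / 0.0674)
L = 2.7416 cm

2.7416


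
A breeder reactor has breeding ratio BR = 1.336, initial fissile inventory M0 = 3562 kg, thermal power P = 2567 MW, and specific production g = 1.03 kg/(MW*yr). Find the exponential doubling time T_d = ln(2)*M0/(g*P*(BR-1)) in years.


Breeding gain G = BR - 1 = 1.336 - 1 = 0.336
Fissile production rate = g * P * G = 1.03 * 2567 * 0.336 = 888.38736 kg/yr
T_d = ln(2) * M0 / (g * P * G)
T_d = ln(2) * 3562 / 888.38736 = 2.7792 yr

2.7792


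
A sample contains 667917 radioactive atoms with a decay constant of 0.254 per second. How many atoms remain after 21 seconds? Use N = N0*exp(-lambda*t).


N = N0 * exp(-lambda * t)
N = 667917 * exp(-0.254 * 21)
N = 3222.5

3222.5


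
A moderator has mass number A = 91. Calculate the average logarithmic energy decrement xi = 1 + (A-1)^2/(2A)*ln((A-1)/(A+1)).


xi = 1 + (A-1)^2/(2A) * ln((A-1)/(A+1))
xi = 1 + (91-1)^2/(2*91) * ln((91-1)/(91 +1))
xi = 0.021818

0.021818


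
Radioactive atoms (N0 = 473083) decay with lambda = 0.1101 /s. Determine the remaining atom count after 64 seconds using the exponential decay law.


N = N0 * exp(-lambda * t)
N = 473083 * exp(-0.1101 * 64)
N = 411.84

411.84


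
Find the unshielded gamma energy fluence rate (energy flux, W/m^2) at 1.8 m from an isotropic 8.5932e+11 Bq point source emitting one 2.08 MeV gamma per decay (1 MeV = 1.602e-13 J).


psi = A * E * 1.602e-13 / (4*pi*r^2)
psi = 8.5932e+11 * 2.08 * 1.602e-13 / (4*pi*1.8^2)
psi = 0.0070328 W/m^2

0.0070328


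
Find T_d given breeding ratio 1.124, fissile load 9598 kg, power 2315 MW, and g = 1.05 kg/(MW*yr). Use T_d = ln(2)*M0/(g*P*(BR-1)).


Breeding gain G = BR - 1 = 1.124 - 1 = 0.124
Fissile production rate = g * P * G = 1.05 * 2315 * 0.124 = 301.413 kg/yr
T_d = ln(2) * M0 / (g * P * G)
T_d = ln(2) * 9598 / 301.413 = 22.072 yr

22.072


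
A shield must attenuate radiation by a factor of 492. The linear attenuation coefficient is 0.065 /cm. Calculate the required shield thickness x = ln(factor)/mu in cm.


x = ln(factor) / mu
x = ln(492) / 0.065
x = 95.361 cm

95.361


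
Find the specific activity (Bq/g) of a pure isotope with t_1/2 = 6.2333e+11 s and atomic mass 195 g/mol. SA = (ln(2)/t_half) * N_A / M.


lambda = ln(2) / t_half = ln(2) / 6.2333e+11 = 1.112007e-12 /s
SA = lambda * N_A / M
SA = 1.112007e-12 * 6.022e23 / 195
SA = 3.4341e+09 Bq/g

3.4341e+09


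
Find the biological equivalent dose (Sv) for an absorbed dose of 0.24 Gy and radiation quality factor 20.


H = D * Q
H = 0.24 * 20
H = 4.8000 Sv

4.8000


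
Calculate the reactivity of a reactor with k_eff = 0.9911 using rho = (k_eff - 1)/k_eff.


rho = (k_eff - 1) / k_eff
rho = (0.9911 - 1) / 0.9911
rho = -0.0089799

-0.0089799


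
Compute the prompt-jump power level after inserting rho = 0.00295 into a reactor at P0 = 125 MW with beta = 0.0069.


P1/P0 = beta / (beta - rho)
P1/P0 = 0.0069 / (0.0069 - 0.00295) = 1.746835
P1 = 125 * 1.746835 = 218.35 MW

218.35


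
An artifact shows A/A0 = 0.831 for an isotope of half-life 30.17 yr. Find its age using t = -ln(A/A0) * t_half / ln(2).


lambda = ln(2) / t_half = ln(2) / 30.17 = 0.02297472 /yr
t = -ln(A/A0) / lambda
t = -ln(0.831) / 0.02297472
t = 8.0578 yr

8.0578


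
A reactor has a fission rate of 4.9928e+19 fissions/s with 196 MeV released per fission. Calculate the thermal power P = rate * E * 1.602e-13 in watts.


P = fission_rate * E_MeV * 1.602e-13
P = 4.9928e+19 * 196 * 1.602e-13
P = 1.5677e+09 W

1.5677e+09


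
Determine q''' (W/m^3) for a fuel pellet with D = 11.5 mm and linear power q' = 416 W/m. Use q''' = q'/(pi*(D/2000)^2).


r = D / 2 / 1000 = 11.5 / 2 / 1000 = 0.00575 m
q''' = q' / (pi * r^2)
q''' = 416 / (pi * 0.00575^2)
q''' = 4.0050e+06 W/m^3

4.0050e+06


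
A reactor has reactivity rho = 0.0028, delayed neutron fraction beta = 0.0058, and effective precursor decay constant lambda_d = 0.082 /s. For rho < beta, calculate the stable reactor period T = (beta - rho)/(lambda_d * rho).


T = (beta - rho) / (lambda_d * rho)
T = (0.0058 - 0.0028) / (0.082 * 0.0028)
T = 13.066 s

13.066


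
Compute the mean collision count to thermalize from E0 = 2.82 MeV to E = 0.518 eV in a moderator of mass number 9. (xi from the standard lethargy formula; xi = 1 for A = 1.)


xi = 1 + (A-1)^2/(2A)*ln((A-1)/(A+1)) = 0.2066007 (for A = 9)
n = ln(E0/E) / xi
n = ln(2.82e6 / 0.518) / 0.2066007
n = ln(5.444015e+06) / 0.2066007 = 75.072

75.072


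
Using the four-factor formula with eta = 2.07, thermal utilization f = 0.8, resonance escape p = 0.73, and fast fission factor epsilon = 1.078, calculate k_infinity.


k_inf = eta * f * p * epsilon
k_inf = 2.07 * 0.8 * 0.73 * 1.078
k_inf = 1.3032

1.3032


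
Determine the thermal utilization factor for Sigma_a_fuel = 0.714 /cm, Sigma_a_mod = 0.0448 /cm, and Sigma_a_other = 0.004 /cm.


f = Sigma_a_fuel / (Sigma_a_fuel + Sigma_a_mod + Sigma_a_other)
f = 0.714 / (0.714 + 0.0448 + 0.004)
f = 0.93603

0.93603


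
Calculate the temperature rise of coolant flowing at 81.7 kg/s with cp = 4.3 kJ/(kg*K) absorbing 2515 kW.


dT = Q / (m_dot * cp)
dT = 2515 / (81.7 * 4.3)
dT = 7.1589 C

7.1589


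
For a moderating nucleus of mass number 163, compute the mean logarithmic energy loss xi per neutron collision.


xi = 1 + (A-1)^2/(2A) * ln((A-1)/(A+1))
xi = 1 + (163-1)^2/(2*163) * ln((163-1)/(163 +1))
xi = 0.012220

0.012220


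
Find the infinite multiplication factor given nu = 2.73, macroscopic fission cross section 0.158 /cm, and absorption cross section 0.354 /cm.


k_inf = nu * Sigma_f / Sigma_a
k_inf = 2.73 * 0.158 / 0.354
k_inf = 1.2185

1.2185


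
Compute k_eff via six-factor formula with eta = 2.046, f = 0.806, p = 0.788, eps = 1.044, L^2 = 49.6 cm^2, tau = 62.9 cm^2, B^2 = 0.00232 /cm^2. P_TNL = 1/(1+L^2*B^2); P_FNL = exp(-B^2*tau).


k_inf = eta*f*p*eps = 2.046*0.806*0.788*1.044 = 1.356649
P_TNL = 1/(1 + L^2*B^2) = 1/(1 + 49.6*0.00232) = 0.8968031
P_FNL = exp(-B^2*tau) = exp(-0.00232*62.9) = 0.8642199
k_eff = k_inf * P_TNL * P_FNL = 1.356649 * 0.8968031 * 0.8642199
k_eff = 1.0515

1.0515


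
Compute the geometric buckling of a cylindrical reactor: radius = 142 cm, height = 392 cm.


B^2 = (2.405/R)^2 + (pi/H)^2
B^2 = (2.405/142)^2 + (pi/392)^2
B^2 = 3.5108e-04 /cm^2

3.5108e-04


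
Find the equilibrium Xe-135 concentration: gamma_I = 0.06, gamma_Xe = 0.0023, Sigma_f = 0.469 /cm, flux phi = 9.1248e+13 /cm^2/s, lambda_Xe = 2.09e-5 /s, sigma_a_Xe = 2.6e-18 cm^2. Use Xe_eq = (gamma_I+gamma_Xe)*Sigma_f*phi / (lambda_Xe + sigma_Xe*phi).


Xe_eq = (gamma_I + gamma_Xe) * Sigma_f * phi / (lambda_Xe + sigma_Xe * phi)
Numerator = (0.06 + 0.0023) * 0.469 * 9.1248e+13 = 2.666148e+12
Denominator = 2.09e-5 + 2.6e-18 * 9.1248e+13 = 2.581448e-04
Xe_eq = 2.666148e+12 / 2.581448e-04 = 1.0328e+16 /cm^3

1.0328e+16


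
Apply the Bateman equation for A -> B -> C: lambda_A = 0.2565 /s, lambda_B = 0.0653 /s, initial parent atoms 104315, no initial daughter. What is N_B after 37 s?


N_B(t) = lambda_A * N_A0 / (lambda_B - lambda_A) * [exp(-lambda_A*t) - exp(-lambda_B*t)]
exp(-0.2565*37) = 7.556631e-05; exp(-0.0653*37) = 0.08926909
N_B = 0.2565 * 104315 / (0.0653 - 0.2565) * (7.556631e-05 - 0.08926909)
N_B = 12482

12482


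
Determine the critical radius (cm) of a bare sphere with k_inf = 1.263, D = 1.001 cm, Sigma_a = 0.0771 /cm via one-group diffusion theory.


L^2 = D / Sigma_a = 1.001 / 0.0771 = 12.98314 cm^2
B_m^2 = (k_inf - 1) / L^2 = (1.263 - 1) / 12.98314 = 0.02025704 /cm^2
For a bare sphere: B_g = pi/R, so R_c = pi / sqrt(B_m^2)
R_c = pi / sqrt(0.02025704) = 22.073 cm

22.073


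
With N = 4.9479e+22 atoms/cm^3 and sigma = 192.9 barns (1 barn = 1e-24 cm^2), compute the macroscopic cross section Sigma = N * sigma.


Sigma = N * sigma_barns * 1e-24
Sigma = 4.9479e+22 * 192.9 * 1e-24
Sigma = 9.5445 /cm

9.5445


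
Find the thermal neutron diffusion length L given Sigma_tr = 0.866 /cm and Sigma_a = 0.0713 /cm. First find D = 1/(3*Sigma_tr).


D = 1 / (3 * Sigma_tr) = 1 / (3 * 0.866) = 0.3849115 cm
L = sqrt(D / Sigma_a)
L = sqrt(0.3849115 / 0.0713)
L = 2.3235 cm

2.3235


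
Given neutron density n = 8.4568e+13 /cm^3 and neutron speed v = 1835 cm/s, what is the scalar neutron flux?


phi = n * v
phi = 8.4568e+13 * 1835
phi = 1.5518e+17 /cm^2/s

1.5518e+17


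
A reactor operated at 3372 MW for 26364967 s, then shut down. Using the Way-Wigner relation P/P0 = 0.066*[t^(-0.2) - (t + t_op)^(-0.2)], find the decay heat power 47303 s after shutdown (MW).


P/P0 = 0.066 * [t^(-0.2) - (t + t_op)^(-0.2)]
P/P0 = 0.066 * [47303^(-0.2) - (47303 + 26364967)^(-0.2)]
P/P0 = 0.066 * [0.1161508 - 0.03278226] = 0.005502324
P = 3372 * 0.005502324 = 18.554 MW

18.554


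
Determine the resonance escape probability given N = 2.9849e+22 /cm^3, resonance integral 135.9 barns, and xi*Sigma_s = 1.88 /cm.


p = exp(-N * I * 1e-24 / (xi*Sigma_s))
p = exp(-2.9849e+22 * 135.9 * 1e-24 / 1.88)
p = 0.11559

0.11559


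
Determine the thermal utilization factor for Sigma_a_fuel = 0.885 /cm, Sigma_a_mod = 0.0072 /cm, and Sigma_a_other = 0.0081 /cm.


f = Sigma_a_fuel / (Sigma_a_fuel + Sigma_a_mod + Sigma_a_other)
f = 0.885 / (0.885 + 0.0072 + 0.0081)
f = 0.98301

0.98301


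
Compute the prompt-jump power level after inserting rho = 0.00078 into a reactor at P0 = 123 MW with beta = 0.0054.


P1/P0 = beta / (beta - rho)
P1/P0 = 0.0054 / (0.0054 - 0.00078) = 1.168831
P1 = 123 * 1.168831 = 143.77 MW

143.77


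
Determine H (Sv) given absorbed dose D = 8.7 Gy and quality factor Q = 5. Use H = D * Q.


H = D * Q
H = 8.7 * 5
H = 43.500 Sv

43.500


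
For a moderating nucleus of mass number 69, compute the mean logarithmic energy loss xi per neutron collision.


xi = 1 + (A-1)^2/(2A) * ln((A-1)/(A+1))
xi = 1 + (69-1)^2/(2*69) * ln((69-1)/(69 +1))
xi = 0.028707

0.028707


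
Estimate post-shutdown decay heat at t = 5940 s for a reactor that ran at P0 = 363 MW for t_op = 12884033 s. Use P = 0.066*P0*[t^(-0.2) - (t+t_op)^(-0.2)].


P/P0 = 0.066 * [t^(-0.2) - (t + t_op)^(-0.2)]
P/P0 = 0.066 * [5940^(-0.2) - (5940 + 12884033)^(-0.2)]
P/P0 = 0.066 * [0.1758906 - 0.03783987] = 0.009111348
P = 363 * 0.009111348 = 3.3074 MW

3.3074


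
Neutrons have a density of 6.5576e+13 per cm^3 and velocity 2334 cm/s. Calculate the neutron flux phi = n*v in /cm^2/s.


phi = n * v
phi = 6.5576e+13 * 2334
phi = 1.5305e+17 /cm^2/s

1.5305e+17


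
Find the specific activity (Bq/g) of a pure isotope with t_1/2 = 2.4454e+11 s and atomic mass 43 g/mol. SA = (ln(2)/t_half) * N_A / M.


lambda = ln(2) / t_half = ln(2) / 2.4454e+11 = 2.834494e-12 /s
SA = lambda * N_A / M
SA = 2.834494e-12 * 6.022e23 / 43
SA = 3.9696e+10 Bq/g

3.9696e+10


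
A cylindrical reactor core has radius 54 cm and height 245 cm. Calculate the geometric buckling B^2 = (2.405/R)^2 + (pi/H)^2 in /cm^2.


B^2 = (2.405/R)^2 + (pi/H)^2
B^2 = (2.405/54)^2 + (pi/245)^2
B^2 = 0.0021480 /cm^2

0.0021480


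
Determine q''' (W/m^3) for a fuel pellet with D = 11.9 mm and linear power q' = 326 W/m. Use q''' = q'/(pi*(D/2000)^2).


r = D / 2 / 1000 = 11.9 / 2 / 1000 = 0.00595 m
q''' = q' / (pi * r^2)
q''' = 326 / (pi * 0.00595^2)
q''' = 2.9311e+06 W/m^3

2.9311e+06


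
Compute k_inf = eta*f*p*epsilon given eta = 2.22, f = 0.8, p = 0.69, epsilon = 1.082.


k_inf = eta * f * p * epsilon
k_inf = 2.22 * 0.8 * 0.69 * 1.082
k_inf = 1.3259

1.3259


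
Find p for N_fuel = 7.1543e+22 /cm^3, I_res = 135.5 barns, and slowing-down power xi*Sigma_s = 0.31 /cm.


p = exp(-N * I * 1e-24 / (xi*Sigma_s))
p = exp(-7.1543e+22 * 135.5 * 1e-24 / 0.31)
p = 2.6247e-14

2.6247e-14


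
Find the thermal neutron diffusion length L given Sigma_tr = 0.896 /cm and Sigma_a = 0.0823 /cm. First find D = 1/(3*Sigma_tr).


D = 1 / (3 * Sigma_tr) = 1 / (3 * 0.896) = 0.3720238 cm
L = sqrt(D / Sigma_a)
L = sqrt(0.3720238 / 0.0823)
L = 2.1261 cm

2.1261


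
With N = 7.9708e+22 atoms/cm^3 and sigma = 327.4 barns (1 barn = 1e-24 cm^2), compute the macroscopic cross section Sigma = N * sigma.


Sigma = N * sigma_barns * 1e-24
Sigma = 7.9708e+22 * 327.4 * 1e-24
Sigma = 26.096 /cm

26.096


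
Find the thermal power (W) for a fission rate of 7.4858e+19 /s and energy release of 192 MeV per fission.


P = fission_rate * E_MeV * 1.602e-13
P = 7.4858e+19 * 192 * 1.602e-13
P = 2.3025e+09 W

2.3025e+09


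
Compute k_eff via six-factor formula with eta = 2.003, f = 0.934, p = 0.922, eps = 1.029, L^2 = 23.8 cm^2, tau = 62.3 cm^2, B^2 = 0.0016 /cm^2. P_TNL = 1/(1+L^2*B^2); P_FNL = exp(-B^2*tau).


k_inf = eta*f*p*eps = 2.003*0.934*0.922*1.029 = 1.774901
P_TNL = 1/(1 + L^2*B^2) = 1/(1 + 23.8*0.0016) = 0.9633169
P_FNL = exp(-B^2*tau) = exp(-0.0016*62.3) = 0.9051270
k_eff = k_inf * P_TNL * P_FNL = 1.774901 * 0.9633169 * 0.9051270
k_eff = 1.5476

1.5476


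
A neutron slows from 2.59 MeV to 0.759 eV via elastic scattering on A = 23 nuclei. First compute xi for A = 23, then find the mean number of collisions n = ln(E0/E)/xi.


xi = 1 + (A-1)^2/(2A)*ln((A-1)/(A+1)) = 0.08448899 (for A = 23)
n = ln(E0/E) / xi
n = ln(2.59e6 / 0.759) / 0.08448899
n = ln(3.412385e+06) / 0.08448899 = 178.05

178.05


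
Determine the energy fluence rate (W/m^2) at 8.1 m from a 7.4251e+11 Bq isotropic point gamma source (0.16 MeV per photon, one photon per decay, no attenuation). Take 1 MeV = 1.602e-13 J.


psi = A * E * 1.602e-13 / (4*pi*r^2)
psi = 7.4251e+11 * 0.16 * 1.602e-13 / (4*pi*8.1^2)
psi = 2.3084e-05 W/m^2

2.3084e-05


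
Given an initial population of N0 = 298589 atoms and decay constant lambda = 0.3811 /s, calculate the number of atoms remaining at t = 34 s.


N = N0 * exp(-lambda * t)
N = 298589 * exp(-0.3811 * 34)
N = 0.70428

0.70428


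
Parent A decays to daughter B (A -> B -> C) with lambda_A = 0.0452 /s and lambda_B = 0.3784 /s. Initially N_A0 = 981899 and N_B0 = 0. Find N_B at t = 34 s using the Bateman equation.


N_B(t) = lambda_A * N_A0 / (lambda_B - lambda_A) * [exp(-lambda_A*t) - exp(-lambda_B*t)]
exp(-0.0452*34) = 0.2150682; exp(-0.3784*34) = 2.585478e-06
N_B = 0.0452 * 981899 / (0.3784 - 0.0452) * (0.2150682 - 2.585478e-06)
N_B = 28646

28646


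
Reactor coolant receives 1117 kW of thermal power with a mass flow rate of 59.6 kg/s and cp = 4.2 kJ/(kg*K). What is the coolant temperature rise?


dT = Q / (m_dot * cp)
dT = 1117 / (59.6 * 4.2)
dT = 4.4623 C

4.4623


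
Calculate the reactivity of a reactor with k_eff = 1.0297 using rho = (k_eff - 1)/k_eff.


rho = (k_eff - 1) / k_eff
rho = (1.0297 - 1) / 1.0297
rho = 0.028843

0.028843


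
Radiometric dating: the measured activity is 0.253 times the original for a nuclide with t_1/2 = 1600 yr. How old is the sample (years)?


lambda = ln(2) / t_half = ln(2) / 1600 = 4.332170e-04 /yr
t = -ln(A/A0) / lambda
t = -ln(0.253) / 4.332170e-04
t = 3172.5 yr

3172.5


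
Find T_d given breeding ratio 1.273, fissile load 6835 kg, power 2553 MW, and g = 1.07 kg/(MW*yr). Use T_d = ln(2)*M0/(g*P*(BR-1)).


Breeding gain G = BR - 1 = 1.273 - 1 = 0.273
Fissile production rate = g * P * G = 1.07 * 2553 * 0.273 = 745.75683 kg/yr
T_d = ln(2) * M0 / (g * P * G)
T_d = ln(2) * 6835 / 745.75683 = 6.3528 yr

6.3528


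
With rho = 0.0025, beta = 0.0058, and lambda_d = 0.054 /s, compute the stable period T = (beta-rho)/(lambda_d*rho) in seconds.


T = (beta - rho) / (lambda_d * rho)
T = (0.0058 - 0.0025) / (0.054 * 0.0025)
T = 24.444 s

24.444


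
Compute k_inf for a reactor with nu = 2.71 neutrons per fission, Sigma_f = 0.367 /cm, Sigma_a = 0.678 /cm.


k_inf = nu * Sigma_f / Sigma_a
k_inf = 2.71 * 0.367 / 0.678
k_inf = 1.4669

1.4669


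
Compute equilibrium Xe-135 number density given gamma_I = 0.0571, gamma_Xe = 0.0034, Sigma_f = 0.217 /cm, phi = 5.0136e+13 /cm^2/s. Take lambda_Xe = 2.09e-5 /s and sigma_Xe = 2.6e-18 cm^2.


Xe_eq = (gamma_I + gamma_Xe) * Sigma_f * phi / (lambda_Xe + sigma_Xe * phi)
Numerator = (0.0571 + 0.0034) * 0.217 * 5.0136e+13 = 6.582105e+11
Denominator = 2.09e-5 + 2.6e-18 * 5.0136e+13 = 1.512536e-04
Xe_eq = 6.582105e+11 / 1.512536e-04 = 4.3517e+15 /cm^3

4.3517e+15


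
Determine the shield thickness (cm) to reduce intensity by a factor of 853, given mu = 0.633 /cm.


x = ln(factor) / mu
x = ln(853) / 0.633
x = 10.662 cm

10.662


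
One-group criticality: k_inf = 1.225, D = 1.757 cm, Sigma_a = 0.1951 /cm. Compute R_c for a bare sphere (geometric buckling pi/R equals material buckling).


L^2 = D / Sigma_a = 1.757 / 0.1951 = 9.005638 cm^2
B_m^2 = (k_inf - 1) / L^2 = (1.225 - 1) / 9.005638 = 0.02498435 /cm^2
For a bare sphere: B_g = pi/R, so R_c = pi / sqrt(B_m^2)
R_c = pi / sqrt(0.02498435) = 19.875 cm

19.875


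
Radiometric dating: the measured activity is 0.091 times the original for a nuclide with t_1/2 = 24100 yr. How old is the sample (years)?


lambda = ln(2) / t_half = ln(2) / 24100 = 2.876129e-05 /yr
t = -ln(A/A0) / lambda
t = -ln(0.091) / 2.876129e-05
t = 83338 yr

83338


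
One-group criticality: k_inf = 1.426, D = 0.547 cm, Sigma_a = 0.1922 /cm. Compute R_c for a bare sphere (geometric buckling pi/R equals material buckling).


L^2 = D / Sigma_a = 0.547 / 0.1922 = 2.845994 cm^2
B_m^2 = (k_inf - 1) / L^2 = (1.426 - 1) / 2.845994 = 0.1496841 /cm^2
For a bare sphere: B_g = pi/R, so R_c = pi / sqrt(B_m^2)
R_c = pi / sqrt(0.1496841) = 8.1201 cm

8.1201


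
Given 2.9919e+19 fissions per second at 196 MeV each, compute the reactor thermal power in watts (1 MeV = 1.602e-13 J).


P = fission_rate * E_MeV * 1.602e-13
P = 2.9919e+19 * 196 * 1.602e-13
P = 9.3943e+08 W

9.3943e+08


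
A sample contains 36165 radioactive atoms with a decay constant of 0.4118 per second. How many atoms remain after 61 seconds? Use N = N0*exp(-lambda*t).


N = N0 * exp(-lambda * t)
N = 36165 * exp(-0.4118 * 61)
N = 4.4555e-07

4.4555e-07


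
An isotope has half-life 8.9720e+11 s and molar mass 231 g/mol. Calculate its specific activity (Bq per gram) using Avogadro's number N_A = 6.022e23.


lambda = ln(2) / t_half = ln(2) / 8.9720e+11 = 7.725671e-13 /s
SA = lambda * N_A / M
SA = 7.725671e-13 * 6.022e23 / 231
SA = 2.0140e+09 Bq/g

2.0140e+09


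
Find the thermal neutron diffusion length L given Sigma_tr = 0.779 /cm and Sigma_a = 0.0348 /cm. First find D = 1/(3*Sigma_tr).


D = 1 / (3 * Sigma_tr) = 1 / (3 * 0.779) = 0.4278990 cm
L = sqrt(D / Sigma_a)
L = sqrt(0.4278990 / 0.0348)
L = 3.5066 cm

3.5066


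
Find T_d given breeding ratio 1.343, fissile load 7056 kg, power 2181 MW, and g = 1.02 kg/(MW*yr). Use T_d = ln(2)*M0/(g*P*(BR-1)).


Breeding gain G = BR - 1 = 1.343 - 1 = 0.343
Fissile production rate = g * P * G = 1.02 * 2181 * 0.343 = 763.04466 kg/yr
T_d = ln(2) * M0 / (g * P * G)
T_d = ln(2) * 7056 / 763.04466 = 6.4096 yr

6.4096


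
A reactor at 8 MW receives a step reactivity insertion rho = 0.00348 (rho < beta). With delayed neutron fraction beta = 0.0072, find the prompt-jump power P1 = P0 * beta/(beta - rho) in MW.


P1/P0 = beta / (beta - rho)
P1/P0 = 0.0072 / (0.0072 - 0.00348) = 1.935484
P1 = 8 * 1.935484 = 15.484 MW

15.484


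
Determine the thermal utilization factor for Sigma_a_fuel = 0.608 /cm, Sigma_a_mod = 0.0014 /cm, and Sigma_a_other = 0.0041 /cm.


f = Sigma_a_fuel / (Sigma_a_fuel + Sigma_a_mod + Sigma_a_other)
f = 0.608 / (0.608 + 0.0014 + 0.0041)
f = 0.99104

0.99104


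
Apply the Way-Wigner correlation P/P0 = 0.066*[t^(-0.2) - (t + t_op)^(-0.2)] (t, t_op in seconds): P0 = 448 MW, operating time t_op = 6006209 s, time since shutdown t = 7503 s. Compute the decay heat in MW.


P/P0 = 0.066 * [t^(-0.2) - (t + t_op)^(-0.2)]
P/P0 = 0.066 * [7503^(-0.2) - (7503 + 6006209)^(-0.2)]
P/P0 = 0.066 * [0.1678622 - 0.04407288] = 0.008170095
P = 448 * 0.008170095 = 3.6602 MW

3.6602


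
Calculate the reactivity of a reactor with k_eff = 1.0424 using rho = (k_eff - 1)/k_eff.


rho = (k_eff - 1) / k_eff
rho = (1.0424 - 1) / 1.0424
rho = 0.040675

0.040675


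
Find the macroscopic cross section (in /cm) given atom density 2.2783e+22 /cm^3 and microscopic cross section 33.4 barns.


Sigma = N * sigma_barns * 1e-24
Sigma = 2.2783e+22 * 33.4 * 1e-24
Sigma = 0.76095 /cm

0.76095


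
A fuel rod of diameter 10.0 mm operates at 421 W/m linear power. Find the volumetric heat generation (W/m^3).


r = D / 2 / 1000 = 10.0 / 2 / 1000 = 0.005 m
q''' = q' / (pi * r^2)
q''' = 421 / (pi * 0.005^2)
q''' = 5.3603e+06 W/m^3

5.3603e+06


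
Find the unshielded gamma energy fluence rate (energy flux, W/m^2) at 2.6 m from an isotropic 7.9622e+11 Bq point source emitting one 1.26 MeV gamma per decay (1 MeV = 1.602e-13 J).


psi = A * E * 1.602e-13 / (4*pi*r^2)
psi = 7.9622e+11 * 1.26 * 1.602e-13 / (4*pi*2.6^2)
psi = 0.0018919 W/m^2

0.0018919


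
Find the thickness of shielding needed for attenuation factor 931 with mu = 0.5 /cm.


x = ln(factor) / mu
x = ln(931) / 0.5
x = 13.673 cm

13.673


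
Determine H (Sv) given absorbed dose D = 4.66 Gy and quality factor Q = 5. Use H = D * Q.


H = D * Q
H = 4.66 * 5
H = 23.300 Sv

23.300


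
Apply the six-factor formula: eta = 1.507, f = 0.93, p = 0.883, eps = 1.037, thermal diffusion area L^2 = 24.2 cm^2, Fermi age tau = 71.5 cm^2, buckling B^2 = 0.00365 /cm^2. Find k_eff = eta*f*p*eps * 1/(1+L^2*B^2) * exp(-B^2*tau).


k_inf = eta*f*p*eps = 1.507*0.93*0.883*1.037 = 1.283322
P_TNL = 1/(1 + L^2*B^2) = 1/(1 + 24.2*0.00365) = 0.9188390
P_FNL = exp(-B^2*tau) = exp(-0.00365*71.5) = 0.7703002
k_eff = k_inf * P_TNL * P_FNL = 1.283322 * 0.9188390 * 0.7703002
k_eff = 0.90831

0.90831


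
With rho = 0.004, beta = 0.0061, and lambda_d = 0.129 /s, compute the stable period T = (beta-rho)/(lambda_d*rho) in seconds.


T = (beta - rho) / (lambda_d * rho)
T = (0.0061 - 0.004) / (0.129 * 0.004)
T = 4.0698 s

4.0698


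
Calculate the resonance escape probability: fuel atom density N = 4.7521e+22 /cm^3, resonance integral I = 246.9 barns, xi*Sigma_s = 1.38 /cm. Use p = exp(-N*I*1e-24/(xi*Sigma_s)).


p = exp(-N * I * 1e-24 / (xi*Sigma_s))
p = exp(-4.7521e+22 * 246.9 * 1e-24 / 1.38)
p = 2.0304e-04

2.0304e-04


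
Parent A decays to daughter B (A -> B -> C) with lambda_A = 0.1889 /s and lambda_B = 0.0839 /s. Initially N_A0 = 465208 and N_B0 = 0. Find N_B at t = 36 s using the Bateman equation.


N_B(t) = lambda_A * N_A0 / (lambda_B - lambda_A) * [exp(-lambda_A*t) - exp(-lambda_B*t)]
exp(-0.1889*36) = 0.001113330; exp(-0.0839*36) = 0.04878170
N_B = 0.1889 * 465208 / (0.0839 - 0.1889) * (0.001113330 - 0.04878170)
N_B = 39895

39895


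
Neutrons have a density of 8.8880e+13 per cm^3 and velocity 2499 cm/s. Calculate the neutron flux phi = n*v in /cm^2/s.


phi = n * v
phi = 8.8880e+13 * 2499
phi = 2.2211e+17 /cm^2/s

2.2211e+17


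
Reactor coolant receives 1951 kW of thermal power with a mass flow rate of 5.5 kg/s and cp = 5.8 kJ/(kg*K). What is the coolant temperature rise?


dT = Q / (m_dot * cp)
dT = 1951 / (5.5 * 5.8)
dT = 61.160 C

61.160


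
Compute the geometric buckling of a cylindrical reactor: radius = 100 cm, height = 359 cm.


B^2 = (2.405/R)^2 + (pi/H)^2
B^2 = (2.405/100)^2 + (pi/359)^2
B^2 = 6.5498e-04 /cm^2

6.5498e-04


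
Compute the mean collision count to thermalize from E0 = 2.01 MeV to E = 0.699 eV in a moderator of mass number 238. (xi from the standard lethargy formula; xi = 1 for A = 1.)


xi = 1 + (A-1)^2/(2A)*ln((A-1)/(A+1)) = 0.008379872 (for A = 238)
n = ln(E0/E) / xi
n = ln(2.01e6 / 0.699) / 0.008379872
n = ln(2.875536e+06) / 0.008379872 = 1774.7

1774.7


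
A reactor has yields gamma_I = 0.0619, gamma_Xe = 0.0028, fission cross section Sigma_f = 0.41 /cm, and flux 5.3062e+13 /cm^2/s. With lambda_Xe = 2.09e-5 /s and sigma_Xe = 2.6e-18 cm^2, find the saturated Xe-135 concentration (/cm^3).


Xe_eq = (gamma_I + gamma_Xe) * Sigma_f * phi / (lambda_Xe + sigma_Xe * phi)
Numerator = (0.0619 + 0.0028) * 0.41 * 5.3062e+13 = 1.407576e+12
Denominator = 2.09e-5 + 2.6e-18 * 5.3062e+13 = 1.588612e-04
Xe_eq = 1.407576e+12 / 1.588612e-04 = 8.8604e+15 /cm^3

8.8604e+15


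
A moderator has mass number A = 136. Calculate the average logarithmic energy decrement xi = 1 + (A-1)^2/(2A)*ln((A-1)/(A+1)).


xi = 1 + (A-1)^2/(2A) * ln((A-1)/(A+1))
xi = 1 + (136-1)^2/(2*136) * ln((136-1)/(136 +1))
xi = 0.014634

0.014634


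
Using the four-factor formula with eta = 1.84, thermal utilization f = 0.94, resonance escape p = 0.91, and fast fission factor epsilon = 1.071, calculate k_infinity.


k_inf = eta * f * p * epsilon
k_inf = 1.84 * 0.94 * 0.91 * 1.071
k_inf = 1.6857

1.6857


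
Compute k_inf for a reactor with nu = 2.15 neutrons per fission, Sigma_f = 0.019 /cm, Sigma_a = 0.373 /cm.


k_inf = nu * Sigma_f / Sigma_a
k_inf = 2.15 * 0.019 / 0.373
k_inf = 0.10952

0.10952


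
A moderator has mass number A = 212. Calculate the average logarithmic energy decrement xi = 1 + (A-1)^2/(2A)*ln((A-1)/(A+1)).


xi = 1 + (A-1)^2/(2A) * ln((A-1)/(A+1))
xi = 1 + (212-1)^2/(2*212) * ln((212-1)/(212 +1))
xi = 0.0094044

0.0094044


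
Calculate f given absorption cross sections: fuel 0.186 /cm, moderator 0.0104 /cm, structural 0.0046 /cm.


f = Sigma_a_fuel / (Sigma_a_fuel + Sigma_a_mod + Sigma_a_other)
f = 0.186 / (0.186 + 0.0104 + 0.0046)
f = 0.92537

0.92537


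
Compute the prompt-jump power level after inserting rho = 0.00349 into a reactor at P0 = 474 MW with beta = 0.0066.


P1/P0 = beta / (beta - rho)
P1/P0 = 0.0066 / (0.0066 - 0.00349) = 2.122186
P1 = 474 * 2.122186 = 1005.9 MW

1005.9


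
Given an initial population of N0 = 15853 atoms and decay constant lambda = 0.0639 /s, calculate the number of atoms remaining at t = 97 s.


N = N0 * exp(-lambda * t)
N = 15853 * exp(-0.0639 * 97)
N = 32.227

32.227


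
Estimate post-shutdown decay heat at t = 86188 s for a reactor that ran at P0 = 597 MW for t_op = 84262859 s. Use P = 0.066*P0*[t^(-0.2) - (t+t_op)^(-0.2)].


P/P0 = 0.066 * [t^(-0.2) - (t + t_op)^(-0.2)]
P/P0 = 0.066 * [86188^(-0.2) - (86188 + 84262859)^(-0.2)]
P/P0 = 0.066 * [0.1030174 - 0.02598866] = 0.005083897
P = 597 * 0.005083897 = 3.0351 MW

3.0351


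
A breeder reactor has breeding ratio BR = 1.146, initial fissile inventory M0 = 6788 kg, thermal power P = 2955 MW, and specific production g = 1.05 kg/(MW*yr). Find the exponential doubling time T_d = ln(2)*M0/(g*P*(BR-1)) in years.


Breeding gain G = BR - 1 = 1.146 - 1 = 0.146
Fissile production rate = g * P * G = 1.05 * 2955 * 0.146 = 453.0015 kg/yr
T_d = ln(2) * M0 / (g * P * G)
T_d = ln(2) * 6788 / 453.0015 = 10.386 yr

10.386


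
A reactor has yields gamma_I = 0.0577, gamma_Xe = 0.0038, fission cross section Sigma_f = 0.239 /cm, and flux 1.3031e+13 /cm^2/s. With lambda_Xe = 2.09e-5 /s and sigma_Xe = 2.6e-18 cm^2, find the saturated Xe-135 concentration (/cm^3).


Xe_eq = (gamma_I + gamma_Xe) * Sigma_f * phi / (lambda_Xe + sigma_Xe * phi)
Numerator = (0.0577 + 0.0038) * 0.239 * 1.3031e+13 = 1.915362e+11
Denominator = 2.09e-5 + 2.6e-18 * 1.3031e+13 = 5.478060e-05
Xe_eq = 1.915362e+11 / 5.478060e-05 = 3.4964e+15 /cm^3

3.4964e+15


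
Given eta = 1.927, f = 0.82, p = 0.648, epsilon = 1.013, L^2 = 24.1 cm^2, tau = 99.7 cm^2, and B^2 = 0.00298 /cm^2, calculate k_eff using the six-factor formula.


k_inf = eta*f*p*eps = 1.927*0.82*0.648*1.013 = 1.037242
P_TNL = 1/(1 + L^2*B^2) = 1/(1 + 24.1*0.00298) = 0.9329942
P_FNL = exp(-B^2*tau) = exp(-0.00298*99.7) = 0.7429653
k_eff = k_inf * P_TNL * P_FNL = 1.037242 * 0.9329942 * 0.7429653
k_eff = 0.71900

0.71900


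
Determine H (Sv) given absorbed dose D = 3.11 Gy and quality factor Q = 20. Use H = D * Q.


H = D * Q
H = 3.11 * 20
H = 62.200 Sv

62.200


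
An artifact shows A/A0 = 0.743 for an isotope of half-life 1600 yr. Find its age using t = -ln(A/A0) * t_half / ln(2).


lambda = ln(2) / t_half = ln(2) / 1600 = 4.332170e-04 /yr
t = -ln(A/A0) / lambda
t = -ln(0.743) / 4.332170e-04
t = 685.71 yr

685.71


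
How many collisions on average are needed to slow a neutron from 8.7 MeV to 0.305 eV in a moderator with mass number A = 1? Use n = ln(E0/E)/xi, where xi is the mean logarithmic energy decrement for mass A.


xi = 1 + (A-1)^2/(2A)*ln((A-1)/(A+1)) = 1 (for A = 1)
n = ln(E0/E) / xi
n = ln(8.7e6 / 0.305) / 1
n = ln(2.852459e+07) / 1 = 17.166

17.166


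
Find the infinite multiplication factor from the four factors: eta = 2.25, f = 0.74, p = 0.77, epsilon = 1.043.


k_inf = eta * f * p * epsilon
k_inf = 2.25 * 0.74 * 0.77 * 1.043
k_inf = 1.3372

1.3372


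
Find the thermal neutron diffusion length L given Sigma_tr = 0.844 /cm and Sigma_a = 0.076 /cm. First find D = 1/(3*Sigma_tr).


D = 1 / (3 * Sigma_tr) = 1 / (3 * 0.844) = 0.3949447 cm
L = sqrt(D / Sigma_a)
L = sqrt(0.3949447 / 0.076)
L = 2.2796 cm

2.2796


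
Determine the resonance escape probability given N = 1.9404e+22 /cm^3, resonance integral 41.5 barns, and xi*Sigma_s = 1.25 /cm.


p = exp(-N * I * 1e-24 / (xi*Sigma_s))
p = exp(-1.9404e+22 * 41.5 * 1e-24 / 1.25)
p = 0.52508

0.52508


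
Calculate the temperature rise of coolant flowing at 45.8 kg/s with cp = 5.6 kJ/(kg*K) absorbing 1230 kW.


dT = Q / (m_dot * cp)
dT = 1230 / (45.8 * 5.6)
dT = 4.7957 C

4.7957


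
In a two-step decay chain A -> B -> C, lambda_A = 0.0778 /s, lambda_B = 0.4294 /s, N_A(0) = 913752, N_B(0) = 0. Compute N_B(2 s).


N_B(t) = lambda_A * N_A0 / (lambda_B - lambda_A) * [exp(-lambda_A*t) - exp(-lambda_B*t)]
exp(-0.0778*2) = 0.8559015; exp(-0.4294*2) = 0.4236702
N_B = 0.0778 * 913752 / (0.4294 - 0.0778) * (0.8559015 - 0.4236702)
N_B = 87393

87393


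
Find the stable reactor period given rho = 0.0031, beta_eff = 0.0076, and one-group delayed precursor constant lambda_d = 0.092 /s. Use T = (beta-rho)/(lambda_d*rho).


T = (beta - rho) / (lambda_d * rho)
T = (0.0076 - 0.0031) / (0.092 * 0.0031)
T = 15.778 s

15.778


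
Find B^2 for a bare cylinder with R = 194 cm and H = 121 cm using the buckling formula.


B^2 = (2.405/R)^2 + (pi/H)^2
B^2 = (2.405/194)^2 + (pi/121)^2
B^2 = 8.2779e-04 /cm^2

8.2779e-04


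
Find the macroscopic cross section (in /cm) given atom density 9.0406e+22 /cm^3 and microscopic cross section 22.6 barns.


Sigma = N * sigma_barns * 1e-24
Sigma = 9.0406e+22 * 22.6 * 1e-24
Sigma = 2.0432 /cm

2.0432


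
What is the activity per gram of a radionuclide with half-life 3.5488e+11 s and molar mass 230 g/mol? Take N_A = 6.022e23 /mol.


lambda = ln(2) / t_half = ln(2) / 3.5488e+11 = 1.953188e-12 /s
SA = lambda * N_A / M
SA = 1.953188e-12 * 6.022e23 / 230
SA = 5.1140e+09 Bq/g

5.1140e+09


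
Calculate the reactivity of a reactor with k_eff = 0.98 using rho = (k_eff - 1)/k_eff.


rho = (k_eff - 1) / k_eff
rho = (0.98 - 1) / 0.98
rho = -0.020408

-0.020408


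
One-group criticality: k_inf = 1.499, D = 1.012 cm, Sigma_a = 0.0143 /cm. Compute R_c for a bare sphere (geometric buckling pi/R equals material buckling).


L^2 = D / Sigma_a = 1.012 / 0.0143 = 70.76923 cm^2
B_m^2 = (k_inf - 1) / L^2 = (1.499 - 1) / 70.76923 = 0.007051087 /cm^2
For a bare sphere: B_g = pi/R, so R_c = pi / sqrt(B_m^2)
R_c = pi / sqrt(0.007051087) = 37.413 cm

37.413


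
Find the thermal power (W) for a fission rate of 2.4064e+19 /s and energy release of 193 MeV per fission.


P = fission_rate * E_MeV * 1.602e-13
P = 2.4064e+19 * 193 * 1.602e-13
P = 7.4403e+08 W

7.4403e+08


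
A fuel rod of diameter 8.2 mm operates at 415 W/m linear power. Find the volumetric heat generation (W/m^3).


r = D / 2 / 1000 = 8.2 / 2 / 1000 = 0.0041 m
q''' = q' / (pi * r^2)
q''' = 415 / (pi * 0.0041^2)
q''' = 7.8583e+06 W/m^3

7.8583e+06


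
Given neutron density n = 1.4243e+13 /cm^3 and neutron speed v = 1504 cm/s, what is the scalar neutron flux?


phi = n * v
phi = 1.4243e+13 * 1504
phi = 2.1421e+16 /cm^2/s

2.1421e+16


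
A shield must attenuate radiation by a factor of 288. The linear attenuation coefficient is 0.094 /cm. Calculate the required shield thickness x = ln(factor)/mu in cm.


x = ln(factor) / mu
x = ln(288) / 0.094
x = 60.244 cm

60.244


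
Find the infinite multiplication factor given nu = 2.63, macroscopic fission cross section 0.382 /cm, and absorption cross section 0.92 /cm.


k_inf = nu * Sigma_f / Sigma_a
k_inf = 2.63 * 0.382 / 0.92
k_inf = 1.0920

1.0920


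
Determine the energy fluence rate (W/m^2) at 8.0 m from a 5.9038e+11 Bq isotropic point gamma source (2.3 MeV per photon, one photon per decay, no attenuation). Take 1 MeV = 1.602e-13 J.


psi = A * E * 1.602e-13 / (4*pi*r^2)
psi = 5.9038e+11 * 2.3 * 1.602e-13 / (4*pi*8.0^2)
psi = 2.7048e-04 W/m^2

2.7048e-04


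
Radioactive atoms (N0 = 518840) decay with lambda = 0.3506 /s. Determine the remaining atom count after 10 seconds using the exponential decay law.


N = N0 * exp(-lambda * t)
N = 518840 * exp(-0.3506 * 10)
N = 15574

15574
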